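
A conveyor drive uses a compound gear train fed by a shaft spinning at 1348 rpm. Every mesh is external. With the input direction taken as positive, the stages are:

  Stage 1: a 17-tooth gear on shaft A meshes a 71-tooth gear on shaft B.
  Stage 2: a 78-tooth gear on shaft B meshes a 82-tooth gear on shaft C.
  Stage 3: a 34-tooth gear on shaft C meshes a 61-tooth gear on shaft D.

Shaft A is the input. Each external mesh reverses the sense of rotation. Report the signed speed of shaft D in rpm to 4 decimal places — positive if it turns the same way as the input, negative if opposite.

Stage 1 [17T→71T]: ω = 1348.0000×17/71 = 322.7606 rpm, dir flips to −; running = −322.7606
Stage 2 [78T→82T]: ω = 322.7606×78/82 = 307.0161 rpm, dir flips to +; running = +307.0161
Stage 3 [34T→61T]: ω = 307.0161×34/61 = 171.1238 rpm, dir flips to −; running = −171.1238

-171.1238 rpm (opposite to input, |ω| = 171.1238 rpm)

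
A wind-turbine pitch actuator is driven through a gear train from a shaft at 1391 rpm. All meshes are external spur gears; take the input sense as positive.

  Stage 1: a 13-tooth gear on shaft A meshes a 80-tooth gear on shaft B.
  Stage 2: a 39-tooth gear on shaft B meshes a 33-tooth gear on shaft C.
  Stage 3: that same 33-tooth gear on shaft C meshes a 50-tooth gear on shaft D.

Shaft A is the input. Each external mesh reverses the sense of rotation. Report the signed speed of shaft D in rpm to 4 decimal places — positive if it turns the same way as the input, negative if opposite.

Stage 1 [13T→80T]: ω = 1391.0000×13/80 = 226.0375 rpm, dir flips to −; running = −226.0375
Stage 2 [39T→33T]: ω = 226.0375×39/33 = 267.1352 rpm, dir flips to +; running = +267.1352
Stage 3 [33T→50T]: ω = 267.1352×33/50 = 176.3092 rpm, dir flips to −; running = −176.3092

-176.3092 rpm (opposite to input, |ω| = 176.3092 rpm)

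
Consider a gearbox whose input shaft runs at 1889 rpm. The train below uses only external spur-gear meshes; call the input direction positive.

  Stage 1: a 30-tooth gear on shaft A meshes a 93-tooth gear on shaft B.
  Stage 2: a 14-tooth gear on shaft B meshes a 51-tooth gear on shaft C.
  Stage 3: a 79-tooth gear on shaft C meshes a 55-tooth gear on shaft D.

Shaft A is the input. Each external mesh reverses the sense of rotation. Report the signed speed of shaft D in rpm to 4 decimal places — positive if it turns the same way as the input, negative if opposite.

Stage 1 [30T→93T]: ω = 1889.0000×30/93 = 609.3548 rpm, dir flips to −; running = −609.3548
Stage 2 [14T→51T]: ω = 609.3548×14/51 = 167.2739 rpm, dir flips to +; running = +167.2739
Stage 3 [79T→55T]: ω = 167.2739×79/55 = 240.2661 rpm, dir flips to −; running = −240.2661

-240.2661 rpm (opposite to input, |ω| = 240.2661 rpm)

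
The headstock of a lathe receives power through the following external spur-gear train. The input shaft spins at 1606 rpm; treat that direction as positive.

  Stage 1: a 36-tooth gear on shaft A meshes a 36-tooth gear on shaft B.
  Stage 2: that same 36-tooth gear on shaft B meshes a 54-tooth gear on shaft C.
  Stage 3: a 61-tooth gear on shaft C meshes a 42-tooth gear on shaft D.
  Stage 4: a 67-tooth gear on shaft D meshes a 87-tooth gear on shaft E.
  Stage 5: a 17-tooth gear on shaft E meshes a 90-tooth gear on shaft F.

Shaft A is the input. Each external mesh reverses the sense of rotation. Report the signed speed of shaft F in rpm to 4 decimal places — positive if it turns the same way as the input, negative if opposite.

Stage 1 [36T→36T]: ω = 1606.0000×36/36 = 1606.0000 rpm, dir flips to −; running = −1606.0000
Stage 2 [36T→54T]: ω = 1606.0000×36/54 = 1070.6667 rpm, dir flips to +; running = +1070.6667
Stage 3 [61T→42T]: ω = 1070.6667×61/42 = 1555.0159 rpm, dir flips to −; running = −1555.0159
Stage 4 [67T→87T]: ω = 1555.0159×67/87 = 1197.5410 rpm, dir flips to +; running = +1197.5410
Stage 5 [17T→90T]: ω = 1197.5410×17/90 = 226.2022 rpm, dir flips to −; running = −226.2022

-226.2022 rpm (opposite to input, |ω| = 226.2022 rpm)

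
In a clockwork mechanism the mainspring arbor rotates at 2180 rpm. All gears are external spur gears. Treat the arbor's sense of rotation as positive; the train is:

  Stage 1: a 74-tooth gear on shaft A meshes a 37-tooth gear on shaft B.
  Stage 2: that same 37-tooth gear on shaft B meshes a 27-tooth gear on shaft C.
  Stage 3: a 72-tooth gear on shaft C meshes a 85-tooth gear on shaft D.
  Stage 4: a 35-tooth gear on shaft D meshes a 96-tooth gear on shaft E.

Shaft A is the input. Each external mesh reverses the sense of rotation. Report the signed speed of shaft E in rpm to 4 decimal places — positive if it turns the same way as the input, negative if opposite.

+1845.1634 rpm (same as input, |ω| = 1845.1634 rpm)

Stage 1 [74T→37T]: ω = 2180.0000×74/37 = 4360.0000 rpm, dir flips to −; running = −4360.0000
Stage 2 [37T→27T]: ω = 4360.0000×37/27 = 5974.8148 rpm, dir flips to +; running = +5974.8148
Stage 3 [72T→85T]: ω = 5974.8148×72/85 = 5061.0196 rpm, dir flips to −; running = −5061.0196
Stage 4 [35T→96T]: ω = 5061.0196×35/96 = 1845.1634 rpm, dir flips to +; running = +1845.1634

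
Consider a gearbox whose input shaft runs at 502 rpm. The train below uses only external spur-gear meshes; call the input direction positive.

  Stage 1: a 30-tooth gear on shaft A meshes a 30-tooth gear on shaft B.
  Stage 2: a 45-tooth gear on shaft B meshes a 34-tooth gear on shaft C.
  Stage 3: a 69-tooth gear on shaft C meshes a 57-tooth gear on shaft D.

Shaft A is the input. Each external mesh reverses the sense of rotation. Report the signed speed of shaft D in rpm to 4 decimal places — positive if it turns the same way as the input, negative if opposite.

-804.2879 rpm (opposite to input, |ω| = 804.2879 rpm)

Stage 1 [30T→30T]: ω = 502.0000×30/30 = 502.0000 rpm, dir flips to −; running = −502.0000
Stage 2 [45T→34T]: ω = 502.0000×45/34 = 664.4118 rpm, dir flips to +; running = +664.4118
Stage 3 [69T→57T]: ω = 664.4118×69/57 = 804.2879 rpm, dir flips to −; running = −804.2879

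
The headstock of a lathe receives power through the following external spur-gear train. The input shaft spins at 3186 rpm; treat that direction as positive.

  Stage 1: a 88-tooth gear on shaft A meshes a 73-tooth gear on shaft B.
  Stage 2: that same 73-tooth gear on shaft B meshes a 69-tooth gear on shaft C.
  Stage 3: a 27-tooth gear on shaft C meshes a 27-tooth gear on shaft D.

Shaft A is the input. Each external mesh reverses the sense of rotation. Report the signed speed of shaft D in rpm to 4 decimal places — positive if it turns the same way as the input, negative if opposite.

-4063.3043 rpm (opposite to input, |ω| = 4063.3043 rpm)

Stage 1 [88T→73T]: ω = 3186.0000×88/73 = 3840.6575 rpm, dir flips to −; running = −3840.6575
Stage 2 [73T→69T]: ω = 3840.6575×73/69 = 4063.3043 rpm, dir flips to +; running = +4063.3043
Stage 3 [27T→27T]: ω = 4063.3043×27/27 = 4063.3043 rpm, dir flips to −; running = −4063.3043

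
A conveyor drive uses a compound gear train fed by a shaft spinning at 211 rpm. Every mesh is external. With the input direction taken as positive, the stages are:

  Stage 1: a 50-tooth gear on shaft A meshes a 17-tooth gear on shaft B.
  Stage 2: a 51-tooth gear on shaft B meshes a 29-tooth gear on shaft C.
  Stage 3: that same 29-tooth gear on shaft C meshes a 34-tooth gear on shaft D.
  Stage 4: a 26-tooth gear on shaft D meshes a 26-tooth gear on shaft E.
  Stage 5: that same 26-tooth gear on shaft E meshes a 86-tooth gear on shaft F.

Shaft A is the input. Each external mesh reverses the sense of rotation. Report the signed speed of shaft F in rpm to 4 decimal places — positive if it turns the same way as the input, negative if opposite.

-281.4295 rpm (opposite to input, |ω| = 281.4295 rpm)

Stage 1 [50T→17T]: ω = 211.0000×50/17 = 620.5882 rpm, dir flips to −; running = −620.5882
Stage 2 [51T→29T]: ω = 620.5882×51/29 = 1091.3793 rpm, dir flips to +; running = +1091.3793
Stage 3 [29T→34T]: ω = 1091.3793×29/34 = 930.8824 rpm, dir flips to −; running = −930.8824
Stage 4 [26T→26T]: ω = 930.8824×26/26 = 930.8824 rpm, dir flips to +; running = +930.8824
Stage 5 [26T→86T]: ω = 930.8824×26/86 = 281.4295 rpm, dir flips to −; running = −281.4295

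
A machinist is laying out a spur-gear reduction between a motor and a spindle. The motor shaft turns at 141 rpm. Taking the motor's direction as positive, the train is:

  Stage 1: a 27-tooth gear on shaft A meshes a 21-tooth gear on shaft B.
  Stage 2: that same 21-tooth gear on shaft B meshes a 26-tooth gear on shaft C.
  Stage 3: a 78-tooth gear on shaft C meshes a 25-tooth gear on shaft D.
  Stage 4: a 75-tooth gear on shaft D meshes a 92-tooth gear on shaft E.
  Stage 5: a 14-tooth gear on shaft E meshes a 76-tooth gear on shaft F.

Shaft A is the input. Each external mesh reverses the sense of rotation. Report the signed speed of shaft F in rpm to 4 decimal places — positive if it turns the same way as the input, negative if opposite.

-68.6044 rpm (opposite to input, |ω| = 68.6044 rpm)

Stage 1 [27T→21T]: ω = 141.0000×27/21 = 181.2857 rpm, dir flips to −; running = −181.2857
Stage 2 [21T→26T]: ω = 181.2857×21/26 = 146.4231 rpm, dir flips to +; running = +146.4231
Stage 3 [78T→25T]: ω = 146.4231×78/25 = 456.8400 rpm, dir flips to −; running = −456.8400
Stage 4 [75T→92T]: ω = 456.8400×75/92 = 372.4239 rpm, dir flips to +; running = +372.4239
Stage 5 [14T→76T]: ω = 372.4239×14/76 = 68.6044 rpm, dir flips to −; running = −68.6044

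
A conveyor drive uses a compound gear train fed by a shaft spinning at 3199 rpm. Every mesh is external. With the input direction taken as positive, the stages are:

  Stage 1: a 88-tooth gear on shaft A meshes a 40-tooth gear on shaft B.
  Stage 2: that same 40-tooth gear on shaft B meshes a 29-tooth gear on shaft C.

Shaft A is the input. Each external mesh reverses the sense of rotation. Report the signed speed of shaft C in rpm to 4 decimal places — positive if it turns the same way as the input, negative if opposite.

Stage 1 [88T→40T]: ω = 3199.0000×88/40 = 7037.8000 rpm, dir flips to −; running = −7037.8000
Stage 2 [40T→29T]: ω = 7037.8000×40/29 = 9707.3103 rpm, dir flips to +; running = +9707.3103

+9707.3103 rpm (same as input, |ω| = 9707.3103 rpm)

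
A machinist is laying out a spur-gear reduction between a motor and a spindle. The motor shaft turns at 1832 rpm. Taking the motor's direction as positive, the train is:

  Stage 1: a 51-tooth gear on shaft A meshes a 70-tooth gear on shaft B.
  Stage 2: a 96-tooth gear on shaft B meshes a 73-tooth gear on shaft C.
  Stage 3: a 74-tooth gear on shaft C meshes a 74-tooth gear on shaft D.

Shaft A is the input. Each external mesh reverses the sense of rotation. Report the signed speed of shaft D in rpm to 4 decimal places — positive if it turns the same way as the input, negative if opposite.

-1755.2783 rpm (opposite to input, |ω| = 1755.2783 rpm)

Stage 1 [51T→70T]: ω = 1832.0000×51/70 = 1334.7429 rpm, dir flips to −; running = −1334.7429
Stage 2 [96T→73T]: ω = 1334.7429×96/73 = 1755.2783 rpm, dir flips to +; running = +1755.2783
Stage 3 [74T→74T]: ω = 1755.2783×74/74 = 1755.2783 rpm, dir flips to −; running = −1755.2783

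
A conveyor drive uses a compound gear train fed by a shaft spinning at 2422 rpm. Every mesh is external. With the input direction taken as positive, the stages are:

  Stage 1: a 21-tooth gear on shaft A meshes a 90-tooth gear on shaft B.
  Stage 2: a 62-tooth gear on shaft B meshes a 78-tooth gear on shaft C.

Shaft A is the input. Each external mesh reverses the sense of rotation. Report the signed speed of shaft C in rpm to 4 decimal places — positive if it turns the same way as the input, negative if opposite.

Stage 1 [21T→90T]: ω = 2422.0000×21/90 = 565.1333 rpm, dir flips to −; running = −565.1333
Stage 2 [62T→78T]: ω = 565.1333×62/78 = 449.2085 rpm, dir flips to +; running = +449.2085

+449.2085 rpm (same as input, |ω| = 449.2085 rpm)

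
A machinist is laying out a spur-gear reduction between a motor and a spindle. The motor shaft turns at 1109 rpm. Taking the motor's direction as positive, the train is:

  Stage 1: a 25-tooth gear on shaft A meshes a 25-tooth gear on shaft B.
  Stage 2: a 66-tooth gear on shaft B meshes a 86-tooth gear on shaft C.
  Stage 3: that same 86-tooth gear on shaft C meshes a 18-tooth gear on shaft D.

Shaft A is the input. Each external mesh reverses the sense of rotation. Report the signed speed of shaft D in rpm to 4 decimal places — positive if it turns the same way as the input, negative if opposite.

Stage 1 [25T→25T]: ω = 1109.0000×25/25 = 1109.0000 rpm, dir flips to −; running = −1109.0000
Stage 2 [66T→86T]: ω = 1109.0000×66/86 = 851.0930 rpm, dir flips to +; running = +851.0930
Stage 3 [86T→18T]: ω = 851.0930×86/18 = 4066.3333 rpm, dir flips to −; running = −4066.3333

-4066.3333 rpm (opposite to input, |ω| = 4066.3333 rpm)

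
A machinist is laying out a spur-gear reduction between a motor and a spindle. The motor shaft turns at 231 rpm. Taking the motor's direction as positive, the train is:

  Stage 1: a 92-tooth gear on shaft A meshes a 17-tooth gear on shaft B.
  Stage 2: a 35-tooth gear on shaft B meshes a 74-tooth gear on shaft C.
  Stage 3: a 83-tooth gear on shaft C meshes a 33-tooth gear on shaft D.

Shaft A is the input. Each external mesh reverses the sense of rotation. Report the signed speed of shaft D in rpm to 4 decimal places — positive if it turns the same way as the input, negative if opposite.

Stage 1 [92T→17T]: ω = 231.0000×92/17 = 1250.1176 rpm, dir flips to −; running = −1250.1176
Stage 2 [35T→74T]: ω = 1250.1176×35/74 = 591.2719 rpm, dir flips to +; running = +591.2719
Stage 3 [83T→33T]: ω = 591.2719×83/33 = 1487.1383 rpm, dir flips to −; running = −1487.1383

-1487.1383 rpm (opposite to input, |ω| = 1487.1383 rpm)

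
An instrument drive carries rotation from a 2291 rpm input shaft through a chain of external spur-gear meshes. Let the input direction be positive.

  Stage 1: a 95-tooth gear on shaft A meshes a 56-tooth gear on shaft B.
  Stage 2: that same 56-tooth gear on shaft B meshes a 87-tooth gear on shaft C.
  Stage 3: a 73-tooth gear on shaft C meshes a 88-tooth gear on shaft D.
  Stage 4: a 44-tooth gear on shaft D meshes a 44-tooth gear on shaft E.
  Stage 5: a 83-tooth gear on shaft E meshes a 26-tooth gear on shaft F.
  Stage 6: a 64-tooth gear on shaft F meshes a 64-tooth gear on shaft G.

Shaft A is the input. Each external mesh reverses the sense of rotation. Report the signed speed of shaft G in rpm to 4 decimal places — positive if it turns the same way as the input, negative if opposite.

+6624.8244 rpm (same as input, |ω| = 6624.8244 rpm)

Stage 1 [95T→56T]: ω = 2291.0000×95/56 = 3886.5179 rpm, dir flips to −; running = −3886.5179
Stage 2 [56T→87T]: ω = 3886.5179×56/87 = 2501.6667 rpm, dir flips to +; running = +2501.6667
Stage 3 [73T→88T]: ω = 2501.6667×73/88 = 2075.2462 rpm, dir flips to −; running = −2075.2462
Stage 4 [44T→44T]: ω = 2075.2462×44/44 = 2075.2462 rpm, dir flips to +; running = +2075.2462
Stage 5 [83T→26T]: ω = 2075.2462×83/26 = 6624.8244 rpm, dir flips to −; running = −6624.8244
Stage 6 [64T→64T]: ω = 6624.8244×64/64 = 6624.8244 rpm, dir flips to +; running = +6624.8244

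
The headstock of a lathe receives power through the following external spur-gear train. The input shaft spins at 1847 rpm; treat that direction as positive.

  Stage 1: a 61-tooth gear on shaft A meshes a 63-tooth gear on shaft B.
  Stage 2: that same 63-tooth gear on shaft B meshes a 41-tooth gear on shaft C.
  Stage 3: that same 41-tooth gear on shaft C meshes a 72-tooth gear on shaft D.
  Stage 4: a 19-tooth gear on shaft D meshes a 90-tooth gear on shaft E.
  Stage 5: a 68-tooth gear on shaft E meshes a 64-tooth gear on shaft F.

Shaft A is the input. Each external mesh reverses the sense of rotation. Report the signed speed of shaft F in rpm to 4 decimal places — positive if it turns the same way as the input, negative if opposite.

-350.9977 rpm (opposite to input, |ω| = 350.9977 rpm)

Stage 1 [61T→63T]: ω = 1847.0000×61/63 = 1788.3651 rpm, dir flips to −; running = −1788.3651
Stage 2 [63T→41T]: ω = 1788.3651×63/41 = 2747.9756 rpm, dir flips to +; running = +2747.9756
Stage 3 [41T→72T]: ω = 2747.9756×41/72 = 1564.8194 rpm, dir flips to −; running = −1564.8194
Stage 4 [19T→90T]: ω = 1564.8194×19/90 = 330.3508 rpm, dir flips to +; running = +330.3508
Stage 5 [68T→64T]: ω = 330.3508×68/64 = 350.9977 rpm, dir flips to −; running = −350.9977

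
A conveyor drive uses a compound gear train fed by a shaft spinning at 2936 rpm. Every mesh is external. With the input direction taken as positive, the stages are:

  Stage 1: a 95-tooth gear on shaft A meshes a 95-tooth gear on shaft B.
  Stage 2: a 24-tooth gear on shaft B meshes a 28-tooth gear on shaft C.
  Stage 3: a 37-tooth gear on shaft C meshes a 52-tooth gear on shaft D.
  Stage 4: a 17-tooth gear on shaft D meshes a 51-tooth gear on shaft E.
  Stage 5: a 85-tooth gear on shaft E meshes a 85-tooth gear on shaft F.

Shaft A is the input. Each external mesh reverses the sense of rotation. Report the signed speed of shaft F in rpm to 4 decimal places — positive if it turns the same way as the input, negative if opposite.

Stage 1 [95T→95T]: ω = 2936.0000×95/95 = 2936.0000 rpm, dir flips to −; running = −2936.0000
Stage 2 [24T→28T]: ω = 2936.0000×24/28 = 2516.5714 rpm, dir flips to +; running = +2516.5714
Stage 3 [37T→52T]: ω = 2516.5714×37/52 = 1790.6374 rpm, dir flips to −; running = −1790.6374
Stage 4 [17T→51T]: ω = 1790.6374×17/51 = 596.8791 rpm, dir flips to +; running = +596.8791
Stage 5 [85T→85T]: ω = 596.8791×85/85 = 596.8791 rpm, dir flips to −; running = −596.8791

-596.8791 rpm (opposite to input, |ω| = 596.8791 rpm)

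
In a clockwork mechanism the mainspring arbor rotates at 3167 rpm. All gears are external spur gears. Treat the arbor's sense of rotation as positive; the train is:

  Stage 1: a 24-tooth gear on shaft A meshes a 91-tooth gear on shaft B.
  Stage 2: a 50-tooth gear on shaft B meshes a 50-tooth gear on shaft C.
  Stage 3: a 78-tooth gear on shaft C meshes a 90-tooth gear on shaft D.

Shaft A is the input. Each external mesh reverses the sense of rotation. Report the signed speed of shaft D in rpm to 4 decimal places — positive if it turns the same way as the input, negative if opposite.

Stage 1 [24T→91T]: ω = 3167.0000×24/91 = 835.2527 rpm, dir flips to −; running = −835.2527
Stage 2 [50T→50T]: ω = 835.2527×50/50 = 835.2527 rpm, dir flips to +; running = +835.2527
Stage 3 [78T→90T]: ω = 835.2527×78/90 = 723.8857 rpm, dir flips to −; running = −723.8857

-723.8857 rpm (opposite to input, |ω| = 723.8857 rpm)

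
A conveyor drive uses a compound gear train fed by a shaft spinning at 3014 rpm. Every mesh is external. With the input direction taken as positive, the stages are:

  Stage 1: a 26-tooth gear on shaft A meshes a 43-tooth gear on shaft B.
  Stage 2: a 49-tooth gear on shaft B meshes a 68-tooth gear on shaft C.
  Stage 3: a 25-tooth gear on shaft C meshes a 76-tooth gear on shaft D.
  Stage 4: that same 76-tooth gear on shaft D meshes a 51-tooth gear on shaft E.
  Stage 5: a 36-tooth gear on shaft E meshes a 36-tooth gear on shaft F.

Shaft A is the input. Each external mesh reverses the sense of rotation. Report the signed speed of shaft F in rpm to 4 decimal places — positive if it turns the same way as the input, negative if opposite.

Stage 1 [26T→43T]: ω = 3014.0000×26/43 = 1822.4186 rpm, dir flips to −; running = −1822.4186
Stage 2 [49T→68T]: ω = 1822.4186×49/68 = 1313.2134 rpm, dir flips to +; running = +1313.2134
Stage 3 [25T→76T]: ω = 1313.2134×25/76 = 431.9781 rpm, dir flips to −; running = −431.9781
Stage 4 [76T→51T]: ω = 431.9781×76/51 = 643.7321 rpm, dir flips to +; running = +643.7321
Stage 5 [36T→36T]: ω = 643.7321×36/36 = 643.7321 rpm, dir flips to −; running = −643.7321

-643.7321 rpm (opposite to input, |ω| = 643.7321 rpm)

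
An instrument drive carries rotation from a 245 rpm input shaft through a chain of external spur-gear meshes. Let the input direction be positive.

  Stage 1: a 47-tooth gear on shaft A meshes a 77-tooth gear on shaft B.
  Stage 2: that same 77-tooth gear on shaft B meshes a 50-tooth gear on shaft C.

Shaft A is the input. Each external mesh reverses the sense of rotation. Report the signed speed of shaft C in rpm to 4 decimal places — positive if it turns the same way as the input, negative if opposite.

Stage 1 [47T→77T]: ω = 245.0000×47/77 = 149.5455 rpm, dir flips to −; running = −149.5455
Stage 2 [77T→50T]: ω = 149.5455×77/50 = 230.3000 rpm, dir flips to +; running = +230.3000

+230.3000 rpm (same as input, |ω| = 230.3000 rpm)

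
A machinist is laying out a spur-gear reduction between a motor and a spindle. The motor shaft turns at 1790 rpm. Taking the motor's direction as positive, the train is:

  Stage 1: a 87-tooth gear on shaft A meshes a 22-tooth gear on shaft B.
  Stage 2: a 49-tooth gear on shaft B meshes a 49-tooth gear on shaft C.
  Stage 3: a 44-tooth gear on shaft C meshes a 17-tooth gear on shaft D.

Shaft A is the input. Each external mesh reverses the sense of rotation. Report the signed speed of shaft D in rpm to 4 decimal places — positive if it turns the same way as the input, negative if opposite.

-18321.1765 rpm (opposite to input, |ω| = 18321.1765 rpm)

Stage 1 [87T→22T]: ω = 1790.0000×87/22 = 7078.6364 rpm, dir flips to −; running = −7078.6364
Stage 2 [49T→49T]: ω = 7078.6364×49/49 = 7078.6364 rpm, dir flips to +; running = +7078.6364
Stage 3 [44T→17T]: ω = 7078.6364×44/17 = 18321.1765 rpm, dir flips to −; running = −18321.1765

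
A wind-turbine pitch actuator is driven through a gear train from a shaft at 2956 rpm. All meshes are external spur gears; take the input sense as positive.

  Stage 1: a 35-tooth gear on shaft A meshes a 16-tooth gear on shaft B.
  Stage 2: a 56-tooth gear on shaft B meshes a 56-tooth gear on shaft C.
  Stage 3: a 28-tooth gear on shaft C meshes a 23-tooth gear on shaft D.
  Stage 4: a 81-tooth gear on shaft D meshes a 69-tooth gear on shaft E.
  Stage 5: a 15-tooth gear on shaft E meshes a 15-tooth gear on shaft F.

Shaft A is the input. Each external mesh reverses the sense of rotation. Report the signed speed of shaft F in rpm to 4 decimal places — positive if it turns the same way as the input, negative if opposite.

Stage 1 [35T→16T]: ω = 2956.0000×35/16 = 6466.2500 rpm, dir flips to −; running = −6466.2500
Stage 2 [56T→56T]: ω = 6466.2500×56/56 = 6466.2500 rpm, dir flips to +; running = +6466.2500
Stage 3 [28T→23T]: ω = 6466.2500×28/23 = 7871.9565 rpm, dir flips to −; running = −7871.9565
Stage 4 [81T→69T]: ω = 7871.9565×81/69 = 9240.9924 rpm, dir flips to +; running = +9240.9924
Stage 5 [15T→15T]: ω = 9240.9924×15/15 = 9240.9924 rpm, dir flips to −; running = −9240.9924

-9240.9924 rpm (opposite to input, |ω| = 9240.9924 rpm)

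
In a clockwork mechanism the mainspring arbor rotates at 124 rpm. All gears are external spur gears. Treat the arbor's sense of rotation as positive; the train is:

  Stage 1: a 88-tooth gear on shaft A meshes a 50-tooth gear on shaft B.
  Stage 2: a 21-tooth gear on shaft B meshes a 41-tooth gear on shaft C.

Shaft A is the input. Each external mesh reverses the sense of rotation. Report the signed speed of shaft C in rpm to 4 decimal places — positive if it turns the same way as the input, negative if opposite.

Stage 1 [88T→50T]: ω = 124.0000×88/50 = 218.2400 rpm, dir flips to −; running = −218.2400
Stage 2 [21T→41T]: ω = 218.2400×21/41 = 111.7815 rpm, dir flips to +; running = +111.7815

+111.7815 rpm (same as input, |ω| = 111.7815 rpm)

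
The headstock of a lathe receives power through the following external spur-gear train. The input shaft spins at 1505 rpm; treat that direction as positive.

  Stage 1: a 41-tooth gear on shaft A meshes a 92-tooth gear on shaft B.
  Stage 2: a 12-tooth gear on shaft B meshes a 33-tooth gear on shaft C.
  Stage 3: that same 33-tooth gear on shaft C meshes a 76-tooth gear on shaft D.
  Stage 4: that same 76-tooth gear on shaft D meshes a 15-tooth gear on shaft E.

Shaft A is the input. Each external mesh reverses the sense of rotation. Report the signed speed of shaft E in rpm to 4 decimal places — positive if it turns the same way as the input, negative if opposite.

Stage 1 [41T→92T]: ω = 1505.0000×41/92 = 670.7065 rpm, dir flips to −; running = −670.7065
Stage 2 [12T→33T]: ω = 670.7065×12/33 = 243.8933 rpm, dir flips to +; running = +243.8933
Stage 3 [33T→76T]: ω = 243.8933×33/76 = 105.9010 rpm, dir flips to −; running = −105.9010
Stage 4 [76T→15T]: ω = 105.9010×76/15 = 536.5652 rpm, dir flips to +; running = +536.5652

+536.5652 rpm (same as input, |ω| = 536.5652 rpm)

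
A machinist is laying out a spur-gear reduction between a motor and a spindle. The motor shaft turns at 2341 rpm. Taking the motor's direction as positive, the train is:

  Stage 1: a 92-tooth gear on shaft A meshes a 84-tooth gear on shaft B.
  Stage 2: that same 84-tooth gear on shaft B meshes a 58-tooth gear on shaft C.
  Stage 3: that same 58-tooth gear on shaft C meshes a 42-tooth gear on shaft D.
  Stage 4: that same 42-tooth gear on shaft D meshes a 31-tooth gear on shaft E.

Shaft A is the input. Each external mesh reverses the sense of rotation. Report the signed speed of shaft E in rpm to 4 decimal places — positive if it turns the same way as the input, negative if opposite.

+6947.4839 rpm (same as input, |ω| = 6947.4839 rpm)

Stage 1 [92T→84T]: ω = 2341.0000×92/84 = 2563.9524 rpm, dir flips to −; running = −2563.9524
Stage 2 [84T→58T]: ω = 2563.9524×84/58 = 3713.3103 rpm, dir flips to +; running = +3713.3103
Stage 3 [58T→42T]: ω = 3713.3103×58/42 = 5127.9048 rpm, dir flips to −; running = −5127.9048
Stage 4 [42T→31T]: ω = 5127.9048×42/31 = 6947.4839 rpm, dir flips to +; running = +6947.4839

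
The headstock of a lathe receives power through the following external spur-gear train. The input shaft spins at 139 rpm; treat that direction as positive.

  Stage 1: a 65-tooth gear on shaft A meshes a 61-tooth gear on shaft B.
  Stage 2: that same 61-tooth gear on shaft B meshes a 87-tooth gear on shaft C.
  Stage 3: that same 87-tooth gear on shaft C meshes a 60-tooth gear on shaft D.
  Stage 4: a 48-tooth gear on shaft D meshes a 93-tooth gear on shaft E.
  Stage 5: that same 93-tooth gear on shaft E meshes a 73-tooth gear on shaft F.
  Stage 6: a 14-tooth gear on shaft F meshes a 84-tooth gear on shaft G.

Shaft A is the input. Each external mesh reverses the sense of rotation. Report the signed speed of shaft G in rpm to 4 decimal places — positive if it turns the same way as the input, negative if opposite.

Stage 1 [65T→61T]: ω = 139.0000×65/61 = 148.1148 rpm, dir flips to −; running = −148.1148
Stage 2 [61T→87T]: ω = 148.1148×61/87 = 103.8506 rpm, dir flips to +; running = +103.8506
Stage 3 [87T→60T]: ω = 103.8506×87/60 = 150.5833 rpm, dir flips to −; running = −150.5833
Stage 4 [48T→93T]: ω = 150.5833×48/93 = 77.7204 rpm, dir flips to +; running = +77.7204
Stage 5 [93T→73T]: ω = 77.7204×93/73 = 99.0137 rpm, dir flips to −; running = −99.0137
Stage 6 [14T→84T]: ω = 99.0137×14/84 = 16.5023 rpm, dir flips to +; running = +16.5023

+16.5023 rpm (same as input, |ω| = 16.5023 rpm)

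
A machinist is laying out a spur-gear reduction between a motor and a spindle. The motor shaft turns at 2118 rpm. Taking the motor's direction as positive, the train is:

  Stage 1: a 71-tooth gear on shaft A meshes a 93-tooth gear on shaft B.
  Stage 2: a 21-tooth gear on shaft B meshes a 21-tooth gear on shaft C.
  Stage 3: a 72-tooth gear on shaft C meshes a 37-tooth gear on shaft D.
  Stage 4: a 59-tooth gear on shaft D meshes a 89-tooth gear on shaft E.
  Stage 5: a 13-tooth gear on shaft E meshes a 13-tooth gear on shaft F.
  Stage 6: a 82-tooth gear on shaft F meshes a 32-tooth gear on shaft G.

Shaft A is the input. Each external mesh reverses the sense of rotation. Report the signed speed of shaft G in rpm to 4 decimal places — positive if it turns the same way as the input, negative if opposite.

Stage 1 [71T→93T]: ω = 2118.0000×71/93 = 1616.9677 rpm, dir flips to −; running = −1616.9677
Stage 2 [21T→21T]: ω = 1616.9677×21/21 = 1616.9677 rpm, dir flips to +; running = +1616.9677
Stage 3 [72T→37T]: ω = 1616.9677×72/37 = 3146.5318 rpm, dir flips to −; running = −3146.5318
Stage 4 [59T→89T]: ω = 3146.5318×59/89 = 2085.9031 rpm, dir flips to +; running = +2085.9031
Stage 5 [13T→13T]: ω = 2085.9031×13/13 = 2085.9031 rpm, dir flips to −; running = −2085.9031
Stage 6 [82T→32T]: ω = 2085.9031×82/32 = 5345.1267 rpm, dir flips to +; running = +5345.1267

+5345.1267 rpm (same as input, |ω| = 5345.1267 rpm)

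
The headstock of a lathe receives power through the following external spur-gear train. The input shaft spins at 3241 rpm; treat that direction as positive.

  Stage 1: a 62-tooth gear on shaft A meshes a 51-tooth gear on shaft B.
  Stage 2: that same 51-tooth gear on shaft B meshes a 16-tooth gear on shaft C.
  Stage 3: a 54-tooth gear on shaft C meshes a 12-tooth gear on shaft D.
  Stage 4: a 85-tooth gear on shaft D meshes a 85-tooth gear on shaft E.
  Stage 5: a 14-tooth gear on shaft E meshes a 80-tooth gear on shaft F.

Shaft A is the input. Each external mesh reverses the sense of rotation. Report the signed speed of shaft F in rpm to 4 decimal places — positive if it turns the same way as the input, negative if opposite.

Stage 1 [62T→51T]: ω = 3241.0000×62/51 = 3940.0392 rpm, dir flips to −; running = −3940.0392
Stage 2 [51T→16T]: ω = 3940.0392×51/16 = 12558.8750 rpm, dir flips to +; running = +12558.8750
Stage 3 [54T→12T]: ω = 12558.8750×54/12 = 56514.9375 rpm, dir flips to −; running = −56514.9375
Stage 4 [85T→85T]: ω = 56514.9375×85/85 = 56514.9375 rpm, dir flips to +; running = +56514.9375
Stage 5 [14T→80T]: ω = 56514.9375×14/80 = 9890.1141 rpm, dir flips to −; running = −9890.1141

-9890.1141 rpm (opposite to input, |ω| = 9890.1141 rpm)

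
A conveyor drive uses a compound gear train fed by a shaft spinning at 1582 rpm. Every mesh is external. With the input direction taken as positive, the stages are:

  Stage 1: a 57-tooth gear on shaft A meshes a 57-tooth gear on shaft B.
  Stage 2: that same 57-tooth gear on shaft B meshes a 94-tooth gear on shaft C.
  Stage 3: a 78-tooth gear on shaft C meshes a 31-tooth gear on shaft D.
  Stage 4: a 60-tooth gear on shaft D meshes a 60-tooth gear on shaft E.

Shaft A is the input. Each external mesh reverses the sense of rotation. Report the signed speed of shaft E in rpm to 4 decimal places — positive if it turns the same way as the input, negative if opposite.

Stage 1 [57T→57T]: ω = 1582.0000×57/57 = 1582.0000 rpm, dir flips to −; running = −1582.0000
Stage 2 [57T→94T]: ω = 1582.0000×57/94 = 959.2979 rpm, dir flips to +; running = +959.2979
Stage 3 [78T→31T]: ω = 959.2979×78/31 = 2413.7172 rpm, dir flips to −; running = −2413.7172
Stage 4 [60T→60T]: ω = 2413.7172×60/60 = 2413.7172 rpm, dir flips to +; running = +2413.7172

+2413.7172 rpm (same as input, |ω| = 2413.7172 rpm)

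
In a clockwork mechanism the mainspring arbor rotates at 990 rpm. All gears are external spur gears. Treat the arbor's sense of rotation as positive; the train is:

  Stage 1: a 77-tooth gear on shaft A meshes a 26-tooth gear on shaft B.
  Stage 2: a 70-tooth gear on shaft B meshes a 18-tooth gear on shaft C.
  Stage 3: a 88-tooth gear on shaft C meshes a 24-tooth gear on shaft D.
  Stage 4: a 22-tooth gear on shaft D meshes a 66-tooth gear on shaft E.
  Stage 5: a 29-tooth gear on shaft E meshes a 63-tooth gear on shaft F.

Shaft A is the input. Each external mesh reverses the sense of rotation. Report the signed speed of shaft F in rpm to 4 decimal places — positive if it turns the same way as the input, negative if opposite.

Stage 1 [77T→26T]: ω = 990.0000×77/26 = 2931.9231 rpm, dir flips to −; running = −2931.9231
Stage 2 [70T→18T]: ω = 2931.9231×70/18 = 11401.9231 rpm, dir flips to +; running = +11401.9231
Stage 3 [88T→24T]: ω = 11401.9231×88/24 = 41807.0513 rpm, dir flips to −; running = −41807.0513
Stage 4 [22T→66T]: ω = 41807.0513×22/66 = 13935.6838 rpm, dir flips to +; running = +13935.6838
Stage 5 [29T→63T]: ω = 13935.6838×29/63 = 6414.8386 rpm, dir flips to −; running = −6414.8386

-6414.8386 rpm (opposite to input, |ω| = 6414.8386 rpm)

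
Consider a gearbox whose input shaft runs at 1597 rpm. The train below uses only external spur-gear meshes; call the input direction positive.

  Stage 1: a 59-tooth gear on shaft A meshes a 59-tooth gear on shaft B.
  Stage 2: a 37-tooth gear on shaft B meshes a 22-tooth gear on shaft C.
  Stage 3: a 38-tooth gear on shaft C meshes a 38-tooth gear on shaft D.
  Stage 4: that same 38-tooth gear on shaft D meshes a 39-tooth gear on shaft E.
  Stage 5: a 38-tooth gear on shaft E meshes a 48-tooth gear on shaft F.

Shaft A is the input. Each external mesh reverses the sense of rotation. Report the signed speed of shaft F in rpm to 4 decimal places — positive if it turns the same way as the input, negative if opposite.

Stage 1 [59T→59T]: ω = 1597.0000×59/59 = 1597.0000 rpm, dir flips to −; running = −1597.0000
Stage 2 [37T→22T]: ω = 1597.0000×37/22 = 2685.8636 rpm, dir flips to +; running = +2685.8636
Stage 3 [38T→38T]: ω = 2685.8636×38/38 = 2685.8636 rpm, dir flips to −; running = −2685.8636
Stage 4 [38T→39T]: ω = 2685.8636×38/39 = 2616.9953 rpm, dir flips to +; running = +2616.9953
Stage 5 [38T→48T]: ω = 2616.9953×38/48 = 2071.7880 rpm, dir flips to −; running = −2071.7880

-2071.7880 rpm (opposite to input, |ω| = 2071.7880 rpm)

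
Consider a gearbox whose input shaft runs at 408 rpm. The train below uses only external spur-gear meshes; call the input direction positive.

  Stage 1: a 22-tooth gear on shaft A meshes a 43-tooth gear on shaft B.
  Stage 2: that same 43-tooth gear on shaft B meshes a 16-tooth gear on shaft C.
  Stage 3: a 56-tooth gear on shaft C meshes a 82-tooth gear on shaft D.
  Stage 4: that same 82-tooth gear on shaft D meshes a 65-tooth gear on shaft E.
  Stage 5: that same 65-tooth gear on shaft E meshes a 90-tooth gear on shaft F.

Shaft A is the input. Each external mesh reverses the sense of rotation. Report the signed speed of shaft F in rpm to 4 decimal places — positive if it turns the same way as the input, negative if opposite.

Stage 1 [22T→43T]: ω = 408.0000×22/43 = 208.7442 rpm, dir flips to −; running = −208.7442
Stage 2 [43T→16T]: ω = 208.7442×43/16 = 561.0000 rpm, dir flips to +; running = +561.0000
Stage 3 [56T→82T]: ω = 561.0000×56/82 = 383.1220 rpm, dir flips to −; running = −383.1220
Stage 4 [82T→65T]: ω = 383.1220×82/65 = 483.3231 rpm, dir flips to +; running = +483.3231
Stage 5 [65T→90T]: ω = 483.3231×65/90 = 349.0667 rpm, dir flips to −; running = −349.0667

-349.0667 rpm (opposite to input, |ω| = 349.0667 rpm)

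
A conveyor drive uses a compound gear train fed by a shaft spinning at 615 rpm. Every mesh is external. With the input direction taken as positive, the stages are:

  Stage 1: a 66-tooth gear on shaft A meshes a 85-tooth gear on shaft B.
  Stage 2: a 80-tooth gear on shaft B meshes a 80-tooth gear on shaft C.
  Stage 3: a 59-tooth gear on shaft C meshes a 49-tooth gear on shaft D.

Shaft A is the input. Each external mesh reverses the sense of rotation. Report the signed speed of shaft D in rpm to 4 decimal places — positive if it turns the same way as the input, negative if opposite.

Stage 1 [66T→85T]: ω = 615.0000×66/85 = 477.5294 rpm, dir flips to −; running = −477.5294
Stage 2 [80T→80T]: ω = 477.5294×80/80 = 477.5294 rpm, dir flips to +; running = +477.5294
Stage 3 [59T→49T]: ω = 477.5294×59/49 = 574.9844 rpm, dir flips to −; running = −574.9844

-574.9844 rpm (opposite to input, |ω| = 574.9844 rpm)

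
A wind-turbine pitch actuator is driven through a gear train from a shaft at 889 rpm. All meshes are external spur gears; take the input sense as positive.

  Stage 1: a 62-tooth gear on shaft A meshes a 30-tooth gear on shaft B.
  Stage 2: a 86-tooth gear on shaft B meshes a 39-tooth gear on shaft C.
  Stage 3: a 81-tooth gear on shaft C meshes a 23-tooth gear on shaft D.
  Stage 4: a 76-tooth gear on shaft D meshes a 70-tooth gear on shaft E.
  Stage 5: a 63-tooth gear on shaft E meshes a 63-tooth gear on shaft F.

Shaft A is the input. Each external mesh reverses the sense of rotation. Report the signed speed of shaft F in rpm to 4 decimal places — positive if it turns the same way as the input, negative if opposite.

Stage 1 [62T→30T]: ω = 889.0000×62/30 = 1837.2667 rpm, dir flips to −; running = −1837.2667
Stage 2 [86T→39T]: ω = 1837.2667×86/39 = 4051.4085 rpm, dir flips to +; running = +4051.4085
Stage 3 [81T→23T]: ω = 4051.4085×81/23 = 14268.0040 rpm, dir flips to −; running = −14268.0040
Stage 4 [76T→70T]: ω = 14268.0040×76/70 = 15490.9758 rpm, dir flips to +; running = +15490.9758
Stage 5 [63T→63T]: ω = 15490.9758×63/63 = 15490.9758 rpm, dir flips to −; running = −15490.9758

-15490.9758 rpm (opposite to input, |ω| = 15490.9758 rpm)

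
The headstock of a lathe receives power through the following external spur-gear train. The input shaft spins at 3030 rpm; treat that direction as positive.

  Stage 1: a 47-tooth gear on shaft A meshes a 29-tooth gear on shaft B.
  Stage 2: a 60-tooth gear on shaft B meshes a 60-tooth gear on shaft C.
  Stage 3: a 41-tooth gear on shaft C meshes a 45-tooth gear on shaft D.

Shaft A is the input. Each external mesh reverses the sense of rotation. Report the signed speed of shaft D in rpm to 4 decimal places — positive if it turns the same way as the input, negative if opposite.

Stage 1 [47T→29T]: ω = 3030.0000×47/29 = 4910.6897 rpm, dir flips to −; running = −4910.6897
Stage 2 [60T→60T]: ω = 4910.6897×60/60 = 4910.6897 rpm, dir flips to +; running = +4910.6897
Stage 3 [41T→45T]: ω = 4910.6897×41/45 = 4474.1839 rpm, dir flips to −; running = −4474.1839

-4474.1839 rpm (opposite to input, |ω| = 4474.1839 rpm)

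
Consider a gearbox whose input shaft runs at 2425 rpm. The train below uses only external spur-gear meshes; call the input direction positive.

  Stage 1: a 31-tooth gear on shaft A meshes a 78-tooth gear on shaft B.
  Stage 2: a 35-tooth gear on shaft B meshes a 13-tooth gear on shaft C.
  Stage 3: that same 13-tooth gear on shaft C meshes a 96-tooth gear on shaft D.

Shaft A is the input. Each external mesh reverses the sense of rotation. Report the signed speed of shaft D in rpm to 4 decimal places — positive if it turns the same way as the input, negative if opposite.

-351.3789 rpm (opposite to input, |ω| = 351.3789 rpm)

Stage 1 [31T→78T]: ω = 2425.0000×31/78 = 963.7821 rpm, dir flips to −; running = −963.7821
Stage 2 [35T→13T]: ω = 963.7821×35/13 = 2594.7978 rpm, dir flips to +; running = +2594.7978
Stage 3 [13T→96T]: ω = 2594.7978×13/96 = 351.3789 rpm, dir flips to −; running = −351.3789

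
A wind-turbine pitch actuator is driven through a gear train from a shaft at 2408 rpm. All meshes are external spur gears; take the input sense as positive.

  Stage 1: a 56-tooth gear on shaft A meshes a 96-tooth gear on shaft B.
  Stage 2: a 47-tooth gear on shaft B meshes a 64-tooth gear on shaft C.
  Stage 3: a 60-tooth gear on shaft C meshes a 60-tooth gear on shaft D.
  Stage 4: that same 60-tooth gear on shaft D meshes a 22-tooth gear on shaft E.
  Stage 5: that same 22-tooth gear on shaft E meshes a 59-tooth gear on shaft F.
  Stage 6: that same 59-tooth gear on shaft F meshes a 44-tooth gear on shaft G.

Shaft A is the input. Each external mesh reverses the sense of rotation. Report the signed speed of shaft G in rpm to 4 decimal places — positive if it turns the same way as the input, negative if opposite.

Stage 1 [56T→96T]: ω = 2408.0000×56/96 = 1404.6667 rpm, dir flips to −; running = −1404.6667
Stage 2 [47T→64T]: ω = 1404.6667×47/64 = 1031.5521 rpm, dir flips to +; running = +1031.5521
Stage 3 [60T→60T]: ω = 1031.5521×60/60 = 1031.5521 rpm, dir flips to −; running = −1031.5521
Stage 4 [60T→22T]: ω = 1031.5521×60/22 = 2813.3239 rpm, dir flips to +; running = +2813.3239
Stage 5 [22T→59T]: ω = 2813.3239×22/59 = 1049.0360 rpm, dir flips to −; running = −1049.0360
Stage 6 [59T→44T]: ω = 1049.0360×59/44 = 1406.6619 rpm, dir flips to +; running = +1406.6619

+1406.6619 rpm (same as input, |ω| = 1406.6619 rpm)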